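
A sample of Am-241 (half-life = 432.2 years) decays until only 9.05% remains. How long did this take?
t = t½ × log₂(N₀/N) = 1498 years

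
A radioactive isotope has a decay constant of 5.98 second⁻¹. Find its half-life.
t½ = ln(2)/λ = 0.1159 seconds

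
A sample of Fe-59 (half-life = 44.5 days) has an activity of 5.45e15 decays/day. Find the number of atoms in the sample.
N = A/λ = 3.499e17 atoms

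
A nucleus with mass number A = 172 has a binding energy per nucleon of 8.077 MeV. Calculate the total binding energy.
B.E. = 8.077 × 172 = 1389 MeV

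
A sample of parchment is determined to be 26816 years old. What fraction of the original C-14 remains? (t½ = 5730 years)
N/N₀ = (1/2)^(t/t½) = 0.03901 = 3.9%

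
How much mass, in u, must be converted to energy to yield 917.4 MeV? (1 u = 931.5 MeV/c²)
m = E/c² = 0.9849 u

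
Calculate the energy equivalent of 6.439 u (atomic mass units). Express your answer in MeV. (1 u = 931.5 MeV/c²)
E = mc² = 5998 MeV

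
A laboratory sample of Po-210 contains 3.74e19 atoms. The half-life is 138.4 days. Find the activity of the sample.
A = λN = 1.873e17 decays/day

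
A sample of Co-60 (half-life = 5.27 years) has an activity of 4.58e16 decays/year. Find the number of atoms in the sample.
N = A/λ = 3.482e17 atoms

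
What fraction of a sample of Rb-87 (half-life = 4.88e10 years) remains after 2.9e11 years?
N/N₀ = (1/2)^(t/t½) = 0.01626 = 1.63%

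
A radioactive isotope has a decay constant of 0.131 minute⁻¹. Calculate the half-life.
t½ = ln(2)/λ = 5.291 minutes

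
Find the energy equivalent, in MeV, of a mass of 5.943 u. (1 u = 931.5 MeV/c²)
E = mc² = 5536 MeV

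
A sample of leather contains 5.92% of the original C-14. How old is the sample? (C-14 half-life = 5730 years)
Age = t½ × log₂(1/ratio) = 23370 years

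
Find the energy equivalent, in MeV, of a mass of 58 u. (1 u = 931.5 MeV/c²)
E = mc² = 54030 MeV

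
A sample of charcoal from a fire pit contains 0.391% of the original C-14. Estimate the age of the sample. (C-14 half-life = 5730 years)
Age = t½ × log₂(1/ratio) = 45830 years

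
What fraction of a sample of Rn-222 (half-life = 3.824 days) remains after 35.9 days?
N/N₀ = (1/2)^(t/t½) = 0.001492 = 0.149%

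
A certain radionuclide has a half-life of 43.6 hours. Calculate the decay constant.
λ = ln(2)/t½ = 0.0159 hour⁻¹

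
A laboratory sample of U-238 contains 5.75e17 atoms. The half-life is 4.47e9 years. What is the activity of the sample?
A = λN = 8.916e7 decays/year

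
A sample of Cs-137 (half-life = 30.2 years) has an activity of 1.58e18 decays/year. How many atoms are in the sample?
N = A/λ = 6.884e19 atoms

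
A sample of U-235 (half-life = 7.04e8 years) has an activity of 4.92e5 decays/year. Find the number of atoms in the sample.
N = A/λ = 4.997e14 atoms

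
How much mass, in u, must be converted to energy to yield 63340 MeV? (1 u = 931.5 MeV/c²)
m = E/c² = 68 u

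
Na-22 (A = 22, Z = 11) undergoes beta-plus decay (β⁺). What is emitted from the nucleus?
β⁺: positron (e⁺) + neutrino (νₑ)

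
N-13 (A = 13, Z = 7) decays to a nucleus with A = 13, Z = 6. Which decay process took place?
ΔA = 0, ΔZ = -1 ⇒ beta-plus decay (β⁺) or electron capture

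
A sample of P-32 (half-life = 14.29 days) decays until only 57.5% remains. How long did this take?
t = t½ × log₂(N₀/N) = 11.41 days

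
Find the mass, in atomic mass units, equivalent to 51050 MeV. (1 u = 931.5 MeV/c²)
m = E/c² = 54.8 u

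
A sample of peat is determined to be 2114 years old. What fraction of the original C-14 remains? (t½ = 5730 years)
N/N₀ = (1/2)^(t/t½) = 0.7744 = 77.4%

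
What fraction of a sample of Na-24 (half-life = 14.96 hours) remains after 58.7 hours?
N/N₀ = (1/2)^(t/t½) = 0.06589 = 6.59%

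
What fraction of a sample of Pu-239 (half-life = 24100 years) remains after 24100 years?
N/N₀ = (1/2)^(t/t½) = 0.5 = 50%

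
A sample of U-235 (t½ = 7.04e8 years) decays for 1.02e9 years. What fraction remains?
N/N₀ = (1/2)^(t/t½) = 0.3663 = 36.6%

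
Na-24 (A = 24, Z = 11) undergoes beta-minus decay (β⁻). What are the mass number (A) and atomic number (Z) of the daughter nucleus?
Daughter: A = 24, Z = 12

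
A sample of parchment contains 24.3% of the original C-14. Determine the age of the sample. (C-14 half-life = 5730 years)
Age = t½ × log₂(1/ratio) = 11690 years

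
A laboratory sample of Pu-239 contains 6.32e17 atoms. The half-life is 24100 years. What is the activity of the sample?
A = λN = 1.818e13 decays/year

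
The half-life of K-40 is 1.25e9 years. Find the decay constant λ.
λ = ln(2)/t½ = 5.545e-10 year⁻¹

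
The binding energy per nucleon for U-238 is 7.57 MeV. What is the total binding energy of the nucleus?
B.E. = 7.57 × 238 = 1802 MeV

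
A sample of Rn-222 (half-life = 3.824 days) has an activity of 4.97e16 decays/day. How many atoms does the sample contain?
N = A/λ = 2.742e17 atoms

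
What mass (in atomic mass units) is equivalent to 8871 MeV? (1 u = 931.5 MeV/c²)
m = E/c² = 9.523 u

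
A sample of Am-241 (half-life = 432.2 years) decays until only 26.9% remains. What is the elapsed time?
t = t½ × log₂(N₀/N) = 818.7 years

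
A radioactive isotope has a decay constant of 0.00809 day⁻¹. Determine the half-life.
t½ = ln(2)/λ = 85.68 days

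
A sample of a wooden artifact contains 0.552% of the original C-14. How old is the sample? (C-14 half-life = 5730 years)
Age = t½ × log₂(1/ratio) = 42980 years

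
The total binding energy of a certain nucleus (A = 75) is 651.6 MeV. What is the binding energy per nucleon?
B.E./A = 651.6/75 = 8.688 MeV/nucleon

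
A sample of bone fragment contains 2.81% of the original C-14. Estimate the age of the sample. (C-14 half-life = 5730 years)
Age = t½ × log₂(1/ratio) = 29530 years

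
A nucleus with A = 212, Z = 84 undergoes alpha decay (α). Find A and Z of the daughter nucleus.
Daughter: A = 208, Z = 82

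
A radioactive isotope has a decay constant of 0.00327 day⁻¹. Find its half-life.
t½ = ln(2)/λ = 212 days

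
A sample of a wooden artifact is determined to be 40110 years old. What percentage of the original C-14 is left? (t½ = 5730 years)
N/N₀ = (1/2)^(t/t½) = 0.007812 = 0.781%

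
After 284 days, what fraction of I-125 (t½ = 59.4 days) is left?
N/N₀ = (1/2)^(t/t½) = 0.03637 = 3.64%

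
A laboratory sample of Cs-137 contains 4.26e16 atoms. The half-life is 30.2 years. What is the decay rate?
A = λN = 9.778e14 decays/year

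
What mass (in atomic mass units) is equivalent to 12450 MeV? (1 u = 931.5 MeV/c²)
m = E/c² = 13.37 u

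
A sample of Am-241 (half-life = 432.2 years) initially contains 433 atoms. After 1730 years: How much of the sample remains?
N = N₀(1/2)^(t/t½) = 27.01 atoms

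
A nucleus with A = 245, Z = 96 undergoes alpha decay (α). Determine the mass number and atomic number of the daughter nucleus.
Daughter: A = 241, Z = 94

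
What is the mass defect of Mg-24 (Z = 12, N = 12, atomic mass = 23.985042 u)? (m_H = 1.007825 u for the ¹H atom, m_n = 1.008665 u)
Δm = Z·m_H + N·m_n − M = 0.2128 u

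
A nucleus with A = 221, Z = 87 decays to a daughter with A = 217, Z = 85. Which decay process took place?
ΔA = -4, ΔZ = -2 ⇒ alpha decay (α)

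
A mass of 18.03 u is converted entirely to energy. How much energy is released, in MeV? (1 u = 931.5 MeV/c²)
E = mc² = 16790 MeV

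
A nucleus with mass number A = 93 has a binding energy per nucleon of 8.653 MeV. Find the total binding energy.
B.E. = 8.653 × 93 = 804.7 MeV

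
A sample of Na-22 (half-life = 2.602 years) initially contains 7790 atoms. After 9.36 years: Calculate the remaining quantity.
N = N₀(1/2)^(t/t½) = 643.7 atoms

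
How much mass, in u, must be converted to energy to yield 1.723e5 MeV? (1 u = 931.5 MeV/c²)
m = E/c² = 185 u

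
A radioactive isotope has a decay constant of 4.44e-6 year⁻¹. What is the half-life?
t½ = ln(2)/λ = 1.561e5 years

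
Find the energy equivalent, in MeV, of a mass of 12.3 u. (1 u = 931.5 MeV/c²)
E = mc² = 11460 MeV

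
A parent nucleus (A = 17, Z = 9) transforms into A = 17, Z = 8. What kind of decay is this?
ΔA = 0, ΔZ = -1 ⇒ beta-plus decay (β⁺) or electron capture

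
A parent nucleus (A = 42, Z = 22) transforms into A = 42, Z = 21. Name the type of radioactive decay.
ΔA = 0, ΔZ = -1 ⇒ beta-plus decay (β⁺) or electron capture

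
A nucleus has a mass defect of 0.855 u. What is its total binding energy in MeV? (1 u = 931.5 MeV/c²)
B.E. = Δm × 931.5 = 796.4 MeV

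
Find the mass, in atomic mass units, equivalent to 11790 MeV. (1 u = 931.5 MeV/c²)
m = E/c² = 12.66 u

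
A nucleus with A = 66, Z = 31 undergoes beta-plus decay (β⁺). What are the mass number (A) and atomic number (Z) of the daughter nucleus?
Daughter: A = 66, Z = 30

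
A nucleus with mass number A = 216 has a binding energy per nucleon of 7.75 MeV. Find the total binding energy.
B.E. = 7.75 × 216 = 1674 MeV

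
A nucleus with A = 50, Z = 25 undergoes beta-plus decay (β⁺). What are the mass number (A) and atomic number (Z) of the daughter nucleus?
Daughter: A = 50, Z = 24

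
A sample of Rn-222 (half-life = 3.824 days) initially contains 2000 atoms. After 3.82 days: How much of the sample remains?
N = N₀(1/2)^(t/t½) = 1001 atoms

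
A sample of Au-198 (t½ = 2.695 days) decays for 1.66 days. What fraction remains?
N/N₀ = (1/2)^(t/t½) = 0.6525 = 65.2%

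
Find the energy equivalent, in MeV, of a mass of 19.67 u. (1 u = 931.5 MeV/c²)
E = mc² = 18320 MeV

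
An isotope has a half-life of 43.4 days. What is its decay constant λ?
λ = ln(2)/t½ = 0.01597 day⁻¹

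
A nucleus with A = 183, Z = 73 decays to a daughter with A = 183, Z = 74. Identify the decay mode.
ΔA = 0, ΔZ = +1 ⇒ beta-minus decay (β⁻)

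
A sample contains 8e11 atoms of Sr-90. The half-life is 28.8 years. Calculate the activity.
A = λN = 1.925e10 decays/year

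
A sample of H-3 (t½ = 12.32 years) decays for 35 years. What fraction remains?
N/N₀ = (1/2)^(t/t½) = 0.1396 = 14%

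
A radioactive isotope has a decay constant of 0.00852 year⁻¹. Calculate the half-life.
t½ = ln(2)/λ = 81.36 years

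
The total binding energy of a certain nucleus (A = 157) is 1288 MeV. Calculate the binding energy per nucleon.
B.E./A = 1288/157 = 8.204 MeV/nucleon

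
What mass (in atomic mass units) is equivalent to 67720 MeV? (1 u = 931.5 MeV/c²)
m = E/c² = 72.7 u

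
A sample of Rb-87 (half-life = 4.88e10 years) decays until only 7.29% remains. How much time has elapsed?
t = t½ × log₂(N₀/N) = 1.844e11 years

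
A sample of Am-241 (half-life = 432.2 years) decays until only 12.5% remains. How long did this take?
t = t½ × log₂(N₀/N) = 1297 years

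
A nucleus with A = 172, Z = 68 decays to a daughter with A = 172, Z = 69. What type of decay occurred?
ΔA = 0, ΔZ = +1 ⇒ beta-minus decay (β⁻)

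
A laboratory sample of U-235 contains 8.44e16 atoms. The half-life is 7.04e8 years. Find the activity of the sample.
A = λN = 8.31e7 decays/year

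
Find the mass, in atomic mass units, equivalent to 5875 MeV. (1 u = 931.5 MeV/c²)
m = E/c² = 6.307 u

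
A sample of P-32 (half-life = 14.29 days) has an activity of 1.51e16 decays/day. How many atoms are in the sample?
N = A/λ = 3.113e17 atoms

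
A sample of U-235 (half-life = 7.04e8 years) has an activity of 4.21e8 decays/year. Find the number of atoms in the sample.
N = A/λ = 4.276e17 atoms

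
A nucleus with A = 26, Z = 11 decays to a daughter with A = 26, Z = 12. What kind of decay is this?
ΔA = 0, ΔZ = +1 ⇒ beta-minus decay (β⁻)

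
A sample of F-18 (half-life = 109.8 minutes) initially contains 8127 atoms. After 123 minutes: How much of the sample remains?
N = N₀(1/2)^(t/t½) = 3739 atoms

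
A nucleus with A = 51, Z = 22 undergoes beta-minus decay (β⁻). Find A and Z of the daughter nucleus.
Daughter: A = 51, Z = 23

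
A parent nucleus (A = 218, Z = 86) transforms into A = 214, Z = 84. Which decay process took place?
ΔA = -4, ΔZ = -2 ⇒ alpha decay (α)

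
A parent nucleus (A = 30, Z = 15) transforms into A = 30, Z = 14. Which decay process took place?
ΔA = 0, ΔZ = -1 ⇒ beta-plus decay (β⁺) or electron capture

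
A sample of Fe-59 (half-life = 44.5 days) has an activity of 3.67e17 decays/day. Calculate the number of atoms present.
N = A/λ = 2.356e19 atoms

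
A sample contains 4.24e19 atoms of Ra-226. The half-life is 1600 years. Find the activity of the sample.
A = λN = 1.837e16 decays/year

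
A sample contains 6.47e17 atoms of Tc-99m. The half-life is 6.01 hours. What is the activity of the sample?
A = λN = 7.462e16 decays/hour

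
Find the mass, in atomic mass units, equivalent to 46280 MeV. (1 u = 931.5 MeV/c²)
m = E/c² = 49.68 u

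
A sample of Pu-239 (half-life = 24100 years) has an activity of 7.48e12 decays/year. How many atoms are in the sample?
N = A/λ = 2.601e17 atoms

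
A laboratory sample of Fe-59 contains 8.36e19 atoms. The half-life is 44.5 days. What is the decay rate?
A = λN = 1.302e18 decays/day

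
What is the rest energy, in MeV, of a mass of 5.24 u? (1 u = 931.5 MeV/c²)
E = mc² = 4881 MeV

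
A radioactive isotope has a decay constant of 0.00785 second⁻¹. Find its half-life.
t½ = ln(2)/λ = 88.3 seconds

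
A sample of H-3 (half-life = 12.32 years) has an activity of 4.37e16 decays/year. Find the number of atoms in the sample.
N = A/λ = 7.767e17 atoms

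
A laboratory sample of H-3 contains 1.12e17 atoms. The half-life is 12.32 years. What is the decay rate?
A = λN = 6.301e15 decays/year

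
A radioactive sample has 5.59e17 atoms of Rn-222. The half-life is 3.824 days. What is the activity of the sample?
A = λN = 1.013e17 decays/day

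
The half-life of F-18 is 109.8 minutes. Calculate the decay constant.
λ = ln(2)/t½ = 0.006313 minute⁻¹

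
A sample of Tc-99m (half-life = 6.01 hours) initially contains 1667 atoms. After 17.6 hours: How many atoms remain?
N = N₀(1/2)^(t/t½) = 219 atoms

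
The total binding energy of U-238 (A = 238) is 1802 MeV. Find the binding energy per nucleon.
B.E./A = 1802/238 = 7.571 MeV/nucleon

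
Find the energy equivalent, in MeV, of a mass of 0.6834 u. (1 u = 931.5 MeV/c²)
E = mc² = 636.6 MeV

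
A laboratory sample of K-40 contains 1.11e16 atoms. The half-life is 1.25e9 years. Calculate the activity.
A = λN = 6.155e6 decays/year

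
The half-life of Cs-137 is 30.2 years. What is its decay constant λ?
λ = ln(2)/t½ = 0.02295 year⁻¹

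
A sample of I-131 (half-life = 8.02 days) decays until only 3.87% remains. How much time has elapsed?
t = t½ × log₂(N₀/N) = 37.63 days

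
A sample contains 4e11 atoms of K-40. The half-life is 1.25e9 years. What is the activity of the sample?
A = λN = 221.8 decays/year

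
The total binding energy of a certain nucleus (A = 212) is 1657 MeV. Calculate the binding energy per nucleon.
B.E./A = 1657/212 = 7.816 MeV/nucleon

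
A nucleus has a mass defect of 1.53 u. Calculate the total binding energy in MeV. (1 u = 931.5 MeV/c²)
B.E. = Δm × 931.5 = 1425 MeV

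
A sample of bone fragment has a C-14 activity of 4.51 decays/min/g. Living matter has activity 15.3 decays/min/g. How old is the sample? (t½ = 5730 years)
Age = t½ × log₂(A₀/A) = 10100 years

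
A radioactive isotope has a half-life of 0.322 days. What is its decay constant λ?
λ = ln(2)/t½ = 2.153 day⁻¹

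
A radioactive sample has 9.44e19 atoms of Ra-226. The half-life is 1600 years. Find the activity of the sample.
A = λN = 4.09e16 decays/year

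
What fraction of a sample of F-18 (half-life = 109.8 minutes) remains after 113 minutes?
N/N₀ = (1/2)^(t/t½) = 0.49 = 49%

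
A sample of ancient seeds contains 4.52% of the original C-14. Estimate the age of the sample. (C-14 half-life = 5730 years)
Age = t½ × log₂(1/ratio) = 25600 years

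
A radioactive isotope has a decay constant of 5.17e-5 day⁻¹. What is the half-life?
t½ = ln(2)/λ = 13410 days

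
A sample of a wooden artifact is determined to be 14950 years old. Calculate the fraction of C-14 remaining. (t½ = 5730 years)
N/N₀ = (1/2)^(t/t½) = 0.1639 = 16.4%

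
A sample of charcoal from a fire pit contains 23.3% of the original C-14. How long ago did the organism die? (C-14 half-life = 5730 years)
Age = t½ × log₂(1/ratio) = 12040 years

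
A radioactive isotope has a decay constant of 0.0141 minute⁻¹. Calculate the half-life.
t½ = ln(2)/λ = 49.16 minutes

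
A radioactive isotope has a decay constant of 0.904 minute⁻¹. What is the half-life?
t½ = ln(2)/λ = 0.7668 minutes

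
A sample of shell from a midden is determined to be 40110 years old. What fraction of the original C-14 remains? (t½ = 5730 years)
N/N₀ = (1/2)^(t/t½) = 0.007812 = 0.781%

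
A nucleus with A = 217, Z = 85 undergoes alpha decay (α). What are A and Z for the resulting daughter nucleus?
Daughter: A = 213, Z = 83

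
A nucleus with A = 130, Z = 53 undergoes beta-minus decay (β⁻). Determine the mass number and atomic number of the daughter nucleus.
Daughter: A = 130, Z = 54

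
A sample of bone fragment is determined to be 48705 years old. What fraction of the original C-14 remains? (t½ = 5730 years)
N/N₀ = (1/2)^(t/t½) = 0.002762 = 0.276%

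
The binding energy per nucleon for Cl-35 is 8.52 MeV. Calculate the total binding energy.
B.E. = 8.52 × 35 = 298.2 MeV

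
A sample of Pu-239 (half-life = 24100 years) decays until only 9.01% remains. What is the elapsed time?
t = t½ × log₂(N₀/N) = 83680 years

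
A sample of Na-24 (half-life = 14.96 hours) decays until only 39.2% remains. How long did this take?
t = t½ × log₂(N₀/N) = 20.21 hours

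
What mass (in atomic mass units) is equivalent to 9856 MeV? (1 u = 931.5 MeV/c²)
m = E/c² = 10.58 u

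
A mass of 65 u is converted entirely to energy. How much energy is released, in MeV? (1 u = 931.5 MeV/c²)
E = mc² = 60550 MeV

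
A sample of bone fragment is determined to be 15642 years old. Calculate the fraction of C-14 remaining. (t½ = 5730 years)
N/N₀ = (1/2)^(t/t½) = 0.1507 = 15.1%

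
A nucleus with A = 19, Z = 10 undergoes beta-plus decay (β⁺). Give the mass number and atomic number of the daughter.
Daughter: A = 19, Z = 9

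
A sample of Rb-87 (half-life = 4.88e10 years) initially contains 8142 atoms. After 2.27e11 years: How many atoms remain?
N = N₀(1/2)^(t/t½) = 323.9 atoms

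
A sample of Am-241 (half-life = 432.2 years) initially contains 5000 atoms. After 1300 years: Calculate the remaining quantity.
N = N₀(1/2)^(t/t½) = 621.6 atoms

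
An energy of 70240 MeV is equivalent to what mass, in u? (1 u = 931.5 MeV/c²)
m = E/c² = 75.41 u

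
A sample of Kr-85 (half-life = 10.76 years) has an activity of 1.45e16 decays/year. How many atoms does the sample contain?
N = A/λ = 2.251e17 atoms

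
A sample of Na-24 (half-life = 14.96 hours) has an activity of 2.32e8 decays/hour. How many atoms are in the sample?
N = A/λ = 5.007e9 atoms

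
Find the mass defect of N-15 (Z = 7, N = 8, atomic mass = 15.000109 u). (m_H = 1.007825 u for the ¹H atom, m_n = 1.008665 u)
Δm = Z·m_H + N·m_n − M = 0.124 u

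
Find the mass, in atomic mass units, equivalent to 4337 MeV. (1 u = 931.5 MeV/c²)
m = E/c² = 4.656 u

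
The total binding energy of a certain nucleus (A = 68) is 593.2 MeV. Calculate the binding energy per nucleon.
B.E./A = 593.2/68 = 8.724 MeV/nucleon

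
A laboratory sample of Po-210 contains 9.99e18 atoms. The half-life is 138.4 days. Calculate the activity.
A = λN = 5.003e16 decays/day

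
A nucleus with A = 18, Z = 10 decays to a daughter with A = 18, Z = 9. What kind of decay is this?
ΔA = 0, ΔZ = -1 ⇒ beta-plus decay (β⁺) or electron capture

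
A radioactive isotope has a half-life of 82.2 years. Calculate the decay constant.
λ = ln(2)/t½ = 0.008432 year⁻¹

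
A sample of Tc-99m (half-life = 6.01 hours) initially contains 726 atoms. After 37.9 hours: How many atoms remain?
N = N₀(1/2)^(t/t½) = 9.175 atoms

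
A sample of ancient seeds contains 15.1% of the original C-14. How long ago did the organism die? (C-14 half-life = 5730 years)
Age = t½ × log₂(1/ratio) = 15630 years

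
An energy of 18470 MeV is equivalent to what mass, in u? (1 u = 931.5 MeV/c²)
m = E/c² = 19.83 u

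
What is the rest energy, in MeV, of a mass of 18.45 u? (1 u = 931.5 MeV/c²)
E = mc² = 17190 MeV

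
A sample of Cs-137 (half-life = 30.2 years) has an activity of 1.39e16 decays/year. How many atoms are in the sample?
N = A/λ = 6.056e17 atoms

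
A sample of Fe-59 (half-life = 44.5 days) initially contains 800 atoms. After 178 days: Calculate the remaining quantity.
N = N₀(1/2)^(t/t½) = 50 atoms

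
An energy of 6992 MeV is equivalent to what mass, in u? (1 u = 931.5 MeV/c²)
m = E/c² = 7.506 u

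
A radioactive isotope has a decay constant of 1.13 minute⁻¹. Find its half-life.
t½ = ln(2)/λ = 0.6134 minutes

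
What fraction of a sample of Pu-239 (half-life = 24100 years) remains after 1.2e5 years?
N/N₀ = (1/2)^(t/t½) = 0.0317 = 3.17%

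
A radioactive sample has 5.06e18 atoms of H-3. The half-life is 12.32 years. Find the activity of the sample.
A = λN = 2.847e17 decays/year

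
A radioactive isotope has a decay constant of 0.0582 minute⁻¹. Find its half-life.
t½ = ln(2)/λ = 11.91 minutes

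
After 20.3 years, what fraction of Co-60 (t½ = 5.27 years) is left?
N/N₀ = (1/2)^(t/t½) = 0.06925 = 6.93%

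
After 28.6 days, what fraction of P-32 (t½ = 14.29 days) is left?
N/N₀ = (1/2)^(t/t½) = 0.2498 = 25%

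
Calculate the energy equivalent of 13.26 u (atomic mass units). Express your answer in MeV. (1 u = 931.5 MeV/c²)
E = mc² = 12350 MeV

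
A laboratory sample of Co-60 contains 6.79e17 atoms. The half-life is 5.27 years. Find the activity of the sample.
A = λN = 8.931e16 decays/year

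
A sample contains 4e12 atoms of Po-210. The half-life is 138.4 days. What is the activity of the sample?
A = λN = 2.003e10 decays/day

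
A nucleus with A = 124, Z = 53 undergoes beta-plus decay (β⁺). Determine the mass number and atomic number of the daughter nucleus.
Daughter: A = 124, Z = 52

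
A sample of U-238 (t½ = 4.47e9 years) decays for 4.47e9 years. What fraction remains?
N/N₀ = (1/2)^(t/t½) = 0.5 = 50%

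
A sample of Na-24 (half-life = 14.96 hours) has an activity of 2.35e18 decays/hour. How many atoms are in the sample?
N = A/λ = 5.072e19 atoms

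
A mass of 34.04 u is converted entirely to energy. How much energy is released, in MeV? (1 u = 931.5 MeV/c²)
E = mc² = 31710 MeV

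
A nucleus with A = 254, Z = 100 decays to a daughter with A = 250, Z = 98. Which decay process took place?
ΔA = -4, ΔZ = -2 ⇒ alpha decay (α)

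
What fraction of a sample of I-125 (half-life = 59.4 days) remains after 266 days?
N/N₀ = (1/2)^(t/t½) = 0.04487 = 4.49%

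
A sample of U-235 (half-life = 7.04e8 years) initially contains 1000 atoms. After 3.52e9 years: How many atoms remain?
N = N₀(1/2)^(t/t½) = 31.25 atoms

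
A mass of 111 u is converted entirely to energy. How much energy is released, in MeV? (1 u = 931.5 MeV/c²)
E = mc² = 1.034e5 MeV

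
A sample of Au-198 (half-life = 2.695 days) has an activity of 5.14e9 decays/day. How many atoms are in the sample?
N = A/λ = 1.998e10 atoms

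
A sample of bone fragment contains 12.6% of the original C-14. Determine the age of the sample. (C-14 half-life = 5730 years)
Age = t½ × log₂(1/ratio) = 17120 years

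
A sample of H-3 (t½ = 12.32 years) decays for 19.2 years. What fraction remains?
N/N₀ = (1/2)^(t/t½) = 0.3395 = 34%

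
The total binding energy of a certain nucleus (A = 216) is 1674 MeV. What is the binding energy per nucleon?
B.E./A = 1674/216 = 7.75 MeV/nucleon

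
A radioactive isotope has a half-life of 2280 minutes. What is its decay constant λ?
λ = ln(2)/t½ = 3.04e-4 minute⁻¹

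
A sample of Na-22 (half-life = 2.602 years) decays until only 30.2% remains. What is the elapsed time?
t = t½ × log₂(N₀/N) = 4.495 years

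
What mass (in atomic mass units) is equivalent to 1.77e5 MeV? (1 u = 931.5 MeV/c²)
m = E/c² = 190 u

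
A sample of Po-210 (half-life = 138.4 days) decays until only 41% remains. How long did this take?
t = t½ × log₂(N₀/N) = 178 days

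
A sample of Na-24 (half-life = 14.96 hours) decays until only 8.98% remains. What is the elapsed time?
t = t½ × log₂(N₀/N) = 52.02 hours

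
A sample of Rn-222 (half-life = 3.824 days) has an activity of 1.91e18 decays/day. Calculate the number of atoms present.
N = A/λ = 1.054e19 atoms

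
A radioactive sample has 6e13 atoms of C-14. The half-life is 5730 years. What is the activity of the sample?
A = λN = 7.258e9 decays/year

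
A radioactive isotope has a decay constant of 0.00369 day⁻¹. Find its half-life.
t½ = ln(2)/λ = 187.8 days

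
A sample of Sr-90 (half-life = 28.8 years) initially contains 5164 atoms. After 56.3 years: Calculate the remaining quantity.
N = N₀(1/2)^(t/t½) = 1332 atoms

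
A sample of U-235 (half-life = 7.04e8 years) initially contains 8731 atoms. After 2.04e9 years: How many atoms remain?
N = N₀(1/2)^(t/t½) = 1172 atoms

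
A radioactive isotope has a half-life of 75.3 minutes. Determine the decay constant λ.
λ = ln(2)/t½ = 0.009205 minute⁻¹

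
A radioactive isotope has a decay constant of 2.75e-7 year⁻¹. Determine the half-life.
t½ = ln(2)/λ = 2.521e6 years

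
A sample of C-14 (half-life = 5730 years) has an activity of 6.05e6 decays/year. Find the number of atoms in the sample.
N = A/λ = 5.001e10 atoms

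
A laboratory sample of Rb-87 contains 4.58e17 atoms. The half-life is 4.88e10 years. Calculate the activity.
A = λN = 6.505e6 decays/year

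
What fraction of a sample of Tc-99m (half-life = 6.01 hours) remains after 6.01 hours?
N/N₀ = (1/2)^(t/t½) = 0.5 = 50%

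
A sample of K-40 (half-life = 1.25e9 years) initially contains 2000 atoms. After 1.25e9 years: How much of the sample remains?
N = N₀(1/2)^(t/t½) = 1000 atoms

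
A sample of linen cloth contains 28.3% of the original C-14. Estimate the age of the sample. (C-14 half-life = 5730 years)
Age = t½ × log₂(1/ratio) = 10440 years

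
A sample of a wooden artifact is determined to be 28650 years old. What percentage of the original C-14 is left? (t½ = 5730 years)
N/N₀ = (1/2)^(t/t½) = 0.03125 = 3.12%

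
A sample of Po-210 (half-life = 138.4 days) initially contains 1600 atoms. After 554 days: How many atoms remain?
N = N₀(1/2)^(t/t½) = 99.8 atoms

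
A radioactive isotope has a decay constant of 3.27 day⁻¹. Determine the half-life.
t½ = ln(2)/λ = 0.212 days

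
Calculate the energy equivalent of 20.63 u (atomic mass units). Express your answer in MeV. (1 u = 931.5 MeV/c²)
E = mc² = 19220 MeV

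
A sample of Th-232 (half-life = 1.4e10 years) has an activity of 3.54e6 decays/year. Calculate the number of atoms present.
N = A/λ = 7.15e16 atoms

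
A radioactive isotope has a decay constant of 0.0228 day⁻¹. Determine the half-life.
t½ = ln(2)/λ = 30.4 days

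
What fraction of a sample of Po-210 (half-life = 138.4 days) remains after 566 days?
N/N₀ = (1/2)^(t/t½) = 0.05874 = 5.87%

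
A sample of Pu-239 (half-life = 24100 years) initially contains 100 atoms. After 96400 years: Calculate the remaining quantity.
N = N₀(1/2)^(t/t½) = 6.25 atoms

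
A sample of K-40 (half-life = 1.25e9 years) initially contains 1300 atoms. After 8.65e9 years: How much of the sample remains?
N = N₀(1/2)^(t/t½) = 10.74 atoms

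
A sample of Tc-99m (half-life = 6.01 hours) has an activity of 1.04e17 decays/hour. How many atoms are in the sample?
N = A/λ = 9.017e17 atoms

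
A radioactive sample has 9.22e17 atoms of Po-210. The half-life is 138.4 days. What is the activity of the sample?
A = λN = 4.618e15 decays/day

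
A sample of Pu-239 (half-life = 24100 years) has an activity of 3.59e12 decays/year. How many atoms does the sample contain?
N = A/λ = 1.248e17 atoms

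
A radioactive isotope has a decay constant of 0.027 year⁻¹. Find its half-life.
t½ = ln(2)/λ = 25.67 years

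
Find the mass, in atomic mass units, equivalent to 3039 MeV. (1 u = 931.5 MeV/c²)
m = E/c² = 3.262 u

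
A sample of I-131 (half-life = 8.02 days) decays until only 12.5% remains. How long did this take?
t = t½ × log₂(N₀/N) = 24.06 days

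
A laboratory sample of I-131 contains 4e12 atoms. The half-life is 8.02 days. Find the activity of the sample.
A = λN = 3.457e11 decays/day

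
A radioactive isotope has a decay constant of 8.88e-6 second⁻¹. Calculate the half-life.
t½ = ln(2)/λ = 78060 seconds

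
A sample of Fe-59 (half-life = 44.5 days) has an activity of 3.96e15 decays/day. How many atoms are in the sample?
N = A/λ = 2.542e17 atoms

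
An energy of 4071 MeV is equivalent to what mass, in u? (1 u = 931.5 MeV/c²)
m = E/c² = 4.37 u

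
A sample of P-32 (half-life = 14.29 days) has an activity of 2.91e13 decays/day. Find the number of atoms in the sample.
N = A/λ = 5.999e14 atoms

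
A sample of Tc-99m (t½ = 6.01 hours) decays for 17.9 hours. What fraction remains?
N/N₀ = (1/2)^(t/t½) = 0.1269 = 12.7%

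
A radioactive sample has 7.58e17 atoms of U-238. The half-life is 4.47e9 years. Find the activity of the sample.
A = λN = 1.175e8 decays/year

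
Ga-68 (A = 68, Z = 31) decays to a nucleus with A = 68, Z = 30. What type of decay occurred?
ΔA = 0, ΔZ = -1 ⇒ beta-plus decay (β⁺) or electron capture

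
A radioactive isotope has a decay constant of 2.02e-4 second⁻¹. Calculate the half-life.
t½ = ln(2)/λ = 3431 seconds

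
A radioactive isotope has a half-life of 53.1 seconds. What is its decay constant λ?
λ = ln(2)/t½ = 0.01305 second⁻¹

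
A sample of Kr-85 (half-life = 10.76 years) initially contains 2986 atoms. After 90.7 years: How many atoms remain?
N = N₀(1/2)^(t/t½) = 8.662 atoms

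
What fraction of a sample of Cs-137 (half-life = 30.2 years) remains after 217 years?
N/N₀ = (1/2)^(t/t½) = 0.00687 = 0.687%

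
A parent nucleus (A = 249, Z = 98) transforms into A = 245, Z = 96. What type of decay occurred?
ΔA = -4, ΔZ = -2 ⇒ alpha decay (α)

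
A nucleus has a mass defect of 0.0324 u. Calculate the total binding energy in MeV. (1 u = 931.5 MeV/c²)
B.E. = Δm × 931.5 = 30.18 MeV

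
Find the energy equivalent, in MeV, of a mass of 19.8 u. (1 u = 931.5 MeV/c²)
E = mc² = 18440 MeV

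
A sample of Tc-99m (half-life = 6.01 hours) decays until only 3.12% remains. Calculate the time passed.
t = t½ × log₂(N₀/N) = 30.06 hours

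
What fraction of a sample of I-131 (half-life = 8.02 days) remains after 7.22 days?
N/N₀ = (1/2)^(t/t½) = 0.5358 = 53.6%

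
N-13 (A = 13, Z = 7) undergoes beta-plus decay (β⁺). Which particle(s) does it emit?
β⁺: positron (e⁺) + neutrino (νₑ)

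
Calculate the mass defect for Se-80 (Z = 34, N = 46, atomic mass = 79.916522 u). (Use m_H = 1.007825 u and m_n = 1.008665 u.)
Δm = Z·m_H + N·m_n − M = 0.7481 u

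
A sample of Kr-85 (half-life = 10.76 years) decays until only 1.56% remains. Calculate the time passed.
t = t½ × log₂(N₀/N) = 64.58 years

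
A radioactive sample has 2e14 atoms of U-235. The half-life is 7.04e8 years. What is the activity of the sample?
A = λN = 1.969e5 decays/year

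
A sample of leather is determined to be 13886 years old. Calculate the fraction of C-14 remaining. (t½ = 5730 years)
N/N₀ = (1/2)^(t/t½) = 0.1864 = 18.6%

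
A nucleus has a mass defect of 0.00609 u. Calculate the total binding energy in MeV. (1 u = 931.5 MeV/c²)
B.E. = Δm × 931.5 = 5.673 MeV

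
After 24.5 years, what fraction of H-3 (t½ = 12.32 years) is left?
N/N₀ = (1/2)^(t/t½) = 0.252 = 25.2%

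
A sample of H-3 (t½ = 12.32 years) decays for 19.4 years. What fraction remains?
N/N₀ = (1/2)^(t/t½) = 0.3357 = 33.6%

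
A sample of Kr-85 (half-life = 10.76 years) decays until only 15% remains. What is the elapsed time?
t = t½ × log₂(N₀/N) = 29.45 years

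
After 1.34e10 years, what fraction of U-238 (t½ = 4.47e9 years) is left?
N/N₀ = (1/2)^(t/t½) = 0.1252 = 12.5%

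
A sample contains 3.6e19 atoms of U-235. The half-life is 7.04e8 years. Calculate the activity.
A = λN = 3.545e10 decays/year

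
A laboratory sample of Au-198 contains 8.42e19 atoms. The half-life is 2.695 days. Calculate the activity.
A = λN = 2.166e19 decays/day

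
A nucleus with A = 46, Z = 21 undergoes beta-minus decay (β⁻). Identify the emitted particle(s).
β⁻: electron (e⁻) + antineutrino (ν̄ₑ)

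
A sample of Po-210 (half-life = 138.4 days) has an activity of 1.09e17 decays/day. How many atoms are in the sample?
N = A/λ = 2.176e19 atoms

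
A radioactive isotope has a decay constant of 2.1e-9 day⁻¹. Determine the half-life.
t½ = ln(2)/λ = 3.301e8 days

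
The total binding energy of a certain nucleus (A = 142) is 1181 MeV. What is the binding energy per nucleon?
B.E./A = 1181/142 = 8.317 MeV/nucleon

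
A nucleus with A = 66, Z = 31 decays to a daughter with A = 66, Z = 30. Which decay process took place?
ΔA = 0, ΔZ = -1 ⇒ beta-plus decay (β⁺) or electron capture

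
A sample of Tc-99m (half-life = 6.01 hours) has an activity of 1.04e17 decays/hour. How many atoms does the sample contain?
N = A/λ = 9.017e17 atoms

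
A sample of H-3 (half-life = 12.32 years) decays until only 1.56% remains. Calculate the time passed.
t = t½ × log₂(N₀/N) = 73.95 years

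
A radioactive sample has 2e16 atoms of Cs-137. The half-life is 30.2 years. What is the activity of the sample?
A = λN = 4.59e14 decays/year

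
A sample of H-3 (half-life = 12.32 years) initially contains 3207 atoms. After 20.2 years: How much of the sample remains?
N = N₀(1/2)^(t/t½) = 1029 atoms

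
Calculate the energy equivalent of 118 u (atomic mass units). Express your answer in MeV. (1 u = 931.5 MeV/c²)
E = mc² = 1.099e5 MeV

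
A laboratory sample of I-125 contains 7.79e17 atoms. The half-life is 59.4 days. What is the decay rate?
A = λN = 9.09e15 decays/day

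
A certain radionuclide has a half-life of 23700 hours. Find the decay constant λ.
λ = ln(2)/t½ = 2.925e-5 hour⁻¹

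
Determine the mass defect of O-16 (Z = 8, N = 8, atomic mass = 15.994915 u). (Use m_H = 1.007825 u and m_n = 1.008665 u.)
Δm = Z·m_H + N·m_n − M = 0.137 u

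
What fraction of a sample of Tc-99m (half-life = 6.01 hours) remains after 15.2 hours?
N/N₀ = (1/2)^(t/t½) = 0.1732 = 17.3%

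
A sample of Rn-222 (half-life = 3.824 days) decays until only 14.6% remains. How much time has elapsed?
t = t½ × log₂(N₀/N) = 10.62 days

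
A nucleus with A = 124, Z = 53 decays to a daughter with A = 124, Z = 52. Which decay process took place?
ΔA = 0, ΔZ = -1 ⇒ beta-plus decay (β⁺) or electron capture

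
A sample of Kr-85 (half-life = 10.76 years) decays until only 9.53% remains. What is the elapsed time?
t = t½ × log₂(N₀/N) = 36.49 years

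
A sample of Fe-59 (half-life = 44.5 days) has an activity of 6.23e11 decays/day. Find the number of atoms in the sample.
N = A/λ = 4e13 atoms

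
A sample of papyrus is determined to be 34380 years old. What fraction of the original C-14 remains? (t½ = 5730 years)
N/N₀ = (1/2)^(t/t½) = 0.01562 = 1.56%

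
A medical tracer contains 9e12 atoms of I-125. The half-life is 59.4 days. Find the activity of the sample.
A = λN = 1.05e11 decays/day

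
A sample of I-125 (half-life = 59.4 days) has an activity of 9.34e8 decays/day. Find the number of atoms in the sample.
N = A/λ = 8.004e10 atoms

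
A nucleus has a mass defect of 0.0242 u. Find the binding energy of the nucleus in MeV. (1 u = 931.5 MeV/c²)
B.E. = Δm × 931.5 = 22.54 MeV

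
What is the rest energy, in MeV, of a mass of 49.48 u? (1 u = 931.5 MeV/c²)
E = mc² = 46090 MeV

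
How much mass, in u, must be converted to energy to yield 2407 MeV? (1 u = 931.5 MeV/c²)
m = E/c² = 2.584 u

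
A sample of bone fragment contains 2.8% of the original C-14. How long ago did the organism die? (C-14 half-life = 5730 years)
Age = t½ × log₂(1/ratio) = 29560 years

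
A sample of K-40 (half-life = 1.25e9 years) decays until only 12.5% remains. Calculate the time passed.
t = t½ × log₂(N₀/N) = 3.75e9 years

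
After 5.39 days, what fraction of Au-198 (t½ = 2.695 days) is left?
N/N₀ = (1/2)^(t/t½) = 0.25 = 25%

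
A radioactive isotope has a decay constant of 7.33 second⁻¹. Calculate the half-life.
t½ = ln(2)/λ = 0.09456 seconds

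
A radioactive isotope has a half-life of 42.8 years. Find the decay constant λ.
λ = ln(2)/t½ = 0.0162 year⁻¹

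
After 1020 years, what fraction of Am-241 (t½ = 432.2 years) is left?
N/N₀ = (1/2)^(t/t½) = 0.1948 = 19.5%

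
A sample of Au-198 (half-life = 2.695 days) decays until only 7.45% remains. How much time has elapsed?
t = t½ × log₂(N₀/N) = 10.1 days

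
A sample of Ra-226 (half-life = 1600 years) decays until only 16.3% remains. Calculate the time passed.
t = t½ × log₂(N₀/N) = 4187 years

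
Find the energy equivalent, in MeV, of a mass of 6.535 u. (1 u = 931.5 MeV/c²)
E = mc² = 6087 MeV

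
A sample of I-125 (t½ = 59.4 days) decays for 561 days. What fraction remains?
N/N₀ = (1/2)^(t/t½) = 0.001435 = 0.144%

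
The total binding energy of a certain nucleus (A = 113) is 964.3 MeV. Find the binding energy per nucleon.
B.E./A = 964.3/113 = 8.534 MeV/nucleon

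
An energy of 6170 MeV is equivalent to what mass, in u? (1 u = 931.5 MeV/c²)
m = E/c² = 6.624 u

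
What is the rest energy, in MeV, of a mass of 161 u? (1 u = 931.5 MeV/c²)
E = mc² = 1.5e5 MeV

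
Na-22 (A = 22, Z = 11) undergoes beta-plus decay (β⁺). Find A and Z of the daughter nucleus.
Daughter: A = 22, Z = 10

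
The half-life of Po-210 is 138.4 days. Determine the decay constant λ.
λ = ln(2)/t½ = 0.005008 day⁻¹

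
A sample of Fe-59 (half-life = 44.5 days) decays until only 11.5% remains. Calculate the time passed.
t = t½ × log₂(N₀/N) = 138.9 days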